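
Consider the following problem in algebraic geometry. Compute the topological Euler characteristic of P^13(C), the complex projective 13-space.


The complex projective space P^13 has one cell in each even real dimension 0, 2, ..., 26.
The cohomology groups are H^{2k}(P^13) = Z for k = 0,...,13, and 0 otherwise.
Euler characteristic = sum of Betti numbers = 1 per even-dimensional cohomology group.
chi(P^13) = 13 + 1 = 14

14


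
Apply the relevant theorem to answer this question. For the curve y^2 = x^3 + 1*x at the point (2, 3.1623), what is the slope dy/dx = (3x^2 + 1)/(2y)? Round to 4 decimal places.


Using implicit differentiation of y^2 = x^3 + 1*x:
2y * dy/dx = 3x^2 + 1
dy/dx = (3x^2 + 1)/(2y)
Numerator: 3*2^2 + 1 = 13
Denominator: 2*3.1623 = 6.3246
dy/dx = 13/6.3246 = 2.0555

2.0555


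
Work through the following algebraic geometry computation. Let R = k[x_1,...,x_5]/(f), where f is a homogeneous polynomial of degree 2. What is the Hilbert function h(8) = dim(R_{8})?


For R = k[x_1,...,x_n]/(f) with f homogeneous of degree e:
The Hilbert series is (1 - t^e)/(1 - t)^n.
So h(d) = C(d+n-1, n-1) - C(d-e+n-1, n-1) for d >= e.
With n=5, e=2, d=8:
C(8+5-1, 5-1) = C(12, 4) = 495
C(8-2+5-1, 5-1) = C(10, 4) = 210
h(8) = 495 - 210 = 285

285


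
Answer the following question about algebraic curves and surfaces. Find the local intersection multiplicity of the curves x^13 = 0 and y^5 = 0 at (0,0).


The intersection multiplicity of V(x^a) and V(y^b) at the origin is:
I(O; V(x^13), V(y^5)) = dim_k(k[x,y]/(x^13, y^5))
A basis for k[x,y]/(x^13, y^5) is the set of monomials x^i * y^j
where 0 <= i < 13 and 0 <= j < 5.
The number of such monomials is 13 * 5 = 65

65


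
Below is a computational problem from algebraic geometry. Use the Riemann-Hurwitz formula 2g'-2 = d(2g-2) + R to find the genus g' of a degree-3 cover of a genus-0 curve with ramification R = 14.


Riemann-Hurwitz formula: 2g' - 2 = d(2g - 2) + R
Given: d = 3, g = 0, R = 14
2g' - 2 = 3*(2*0 - 2) + 14
2g' - 2 = 3*(-2) + 14
2g' - 2 = -6 + 14 = 8
2g' = 10
g' = 5

5


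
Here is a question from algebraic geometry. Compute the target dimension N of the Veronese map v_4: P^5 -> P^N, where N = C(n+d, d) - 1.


The Veronese embedding v_d: P^n -> P^N maps each point to all
degree-d monomials in n+1 homogeneous coordinates.
N = C(n+d, d) - 1
N = C(5+4, 4) - 1
N = C(9, 4) - 1
C(9, 4) = 126
N = 126 - 1 = 125

125


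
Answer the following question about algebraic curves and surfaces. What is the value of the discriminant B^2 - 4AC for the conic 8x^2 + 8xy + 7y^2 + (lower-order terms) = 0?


The discriminant of a conic Ax^2 + Bxy + Cy^2 + ... = 0 is B^2 - 4AC.
B^2 = 8^2 = 64
4AC = 4*8*7 = 224
Discriminant = 64 - 224 = -160

-160


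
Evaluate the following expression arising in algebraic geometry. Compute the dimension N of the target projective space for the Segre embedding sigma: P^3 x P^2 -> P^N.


The Segre embedding maps P^m x P^n into P^N via
all products of coordinates from each factor.
N = (m+1)(n+1) - 1
N = (3+1)(2+1) - 1
N = 4*3 - 1
N = 12 - 1 = 11

11


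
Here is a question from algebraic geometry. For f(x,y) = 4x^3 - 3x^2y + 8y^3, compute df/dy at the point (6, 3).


df/dy = (-3)*x^2 + 3*8*y^2
At (6,3): (-3)*6^2 + 3*8*3^2
= -108 + 216
= 108

108


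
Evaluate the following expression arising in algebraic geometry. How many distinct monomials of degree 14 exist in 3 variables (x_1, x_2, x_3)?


The number of degree-14 monomials in 3 variables is C(d+n-1, n-1).
= C(14+3-1, 3-1) = C(16, 2)
= 120

120


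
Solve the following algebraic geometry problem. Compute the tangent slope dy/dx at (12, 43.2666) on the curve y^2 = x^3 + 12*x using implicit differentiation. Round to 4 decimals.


Using implicit differentiation of y^2 = x^3 + 12*x:
2y * dy/dx = 3x^2 + 12
dy/dx = (3x^2 + 12)/(2y)
Numerator: 3*12^2 + 12 = 444
Denominator: 2*43.2666 = 86.5332
dy/dx = 444/86.5332 = 5.1310

5.1310


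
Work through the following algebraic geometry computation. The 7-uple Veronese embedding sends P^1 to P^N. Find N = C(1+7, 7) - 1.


The Veronese embedding v_d: P^n -> P^N maps each point to all
degree-d monomials in n+1 homogeneous coordinates.
N = C(n+d, d) - 1
N = C(1+7, 7) - 1
N = C(8, 7) - 1
C(8, 7) = 8
N = 8 - 1 = 7

7


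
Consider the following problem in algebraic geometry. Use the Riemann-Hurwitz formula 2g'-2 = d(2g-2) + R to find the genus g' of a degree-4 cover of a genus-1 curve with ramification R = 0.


Riemann-Hurwitz formula: 2g' - 2 = d(2g - 2) + R
Given: d = 4, g = 1, R = 0
2g' - 2 = 4*(2*1 - 2) + 0
2g' - 2 = 4*0 + 0
2g' - 2 = 0 + 0 = 0
2g' = 2
g' = 1

1


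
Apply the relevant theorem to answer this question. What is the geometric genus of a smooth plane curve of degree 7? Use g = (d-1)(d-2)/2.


Using the genus formula for smooth plane curves:
g = (d-1)(d-2)/2
g = (7-1)(7-2)/2
g = 6*5/2
g = 30/2 = 15

15


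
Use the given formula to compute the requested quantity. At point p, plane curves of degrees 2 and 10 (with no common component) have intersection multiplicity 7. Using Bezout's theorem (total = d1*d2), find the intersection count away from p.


By Bezout's theorem, the total intersection number is d1 * d2.
Total = 2 * 10 = 20
Intersection multiplicity at p = 7
Remaining intersections = 20 - 7 = 13

13


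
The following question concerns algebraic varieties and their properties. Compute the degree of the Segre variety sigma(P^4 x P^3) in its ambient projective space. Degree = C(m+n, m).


The degree of the Segre variety P^4 x P^3 is C(m+n, m).
= C(7, 4)
= 35

35


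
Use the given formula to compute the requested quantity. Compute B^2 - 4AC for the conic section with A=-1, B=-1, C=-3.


The discriminant of a conic Ax^2 + Bxy + Cy^2 + ... = 0 is B^2 - 4AC.
B^2 = (-1)^2 = 1
4AC = 4*(-1)*(-3) = 12
Discriminant = 1 - 12 = -11

-11


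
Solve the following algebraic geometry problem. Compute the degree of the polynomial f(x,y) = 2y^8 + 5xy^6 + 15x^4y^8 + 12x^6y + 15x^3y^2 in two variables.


Examine each term for its total degree (sum of exponents).
  Term '2y^8' has total degree 0+8 = 8.
  Term '5xy^6' has total degree 1+6 = 7.
  Term '15x^4y^8' has total degree 4+8 = 12.
  Term '12x^6y' has total degree 6+1 = 7.
  Term '15x^3y^2' has total degree 3+2 = 5.
The maximum total degree among all terms is 12.

12


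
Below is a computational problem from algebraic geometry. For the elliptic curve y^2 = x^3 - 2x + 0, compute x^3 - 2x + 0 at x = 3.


Compute x^3 - 2x + 0 at x = 3:
x^3 = 3^3 = 27
(-2)*x = (-2)*3 = -6
Sum: 27 - 6 + 0 = 21

21


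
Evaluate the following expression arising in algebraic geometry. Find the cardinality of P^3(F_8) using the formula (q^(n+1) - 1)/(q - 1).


P^3(F_8) has (q^(n+1) - 1)/(q - 1) points.
= 8^3 + 8^2 + 8^1 + 8^0
= 512 + 64 + 8 + 1
= 585

585


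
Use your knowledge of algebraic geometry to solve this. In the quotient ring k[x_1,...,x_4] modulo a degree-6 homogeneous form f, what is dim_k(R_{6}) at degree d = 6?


For R = k[x_1,...,x_n]/(f) with f homogeneous of degree e:
The Hilbert series is (1 - t^e)/(1 - t)^n.
So h(d) = C(d+n-1, n-1) - C(d-e+n-1, n-1) for d >= e.
With n=4, e=6, d=6:
C(6+4-1, 4-1) = C(9, 3) = 84
C(6-6+4-1, 4-1) = C(3, 3) = 1
h(6) = 84 - 1 = 83

83


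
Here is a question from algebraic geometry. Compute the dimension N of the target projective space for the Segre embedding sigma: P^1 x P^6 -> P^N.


The Segre embedding maps P^m x P^n into P^N via
all products of coordinates from each factor.
N = (m+1)(n+1) - 1
N = (1+1)(6+1) - 1
N = 2*7 - 1
N = 14 - 1 = 13

13


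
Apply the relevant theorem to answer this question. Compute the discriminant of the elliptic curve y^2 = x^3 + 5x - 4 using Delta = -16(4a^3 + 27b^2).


Compute each component:
4a^3 = 4*5^3 = 4*125 = 500
27b^2 = 27*(-4)^2 = 27*16 = 432
4a^3 + 27b^2 = 500 + 432 = 932
Delta = -16*932 = -14912

-14912


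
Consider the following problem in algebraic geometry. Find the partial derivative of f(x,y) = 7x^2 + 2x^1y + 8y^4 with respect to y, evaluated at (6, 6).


df/dy = 2*x^1 + 4*8*y^3
At (6,6): 2*6^1 + 4*8*6^3
= 12 + 6912
= 6924

6924


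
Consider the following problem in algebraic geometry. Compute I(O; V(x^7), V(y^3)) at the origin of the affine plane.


The intersection multiplicity of V(x^a) and V(y^b) at the origin is:
I(O; V(x^7), V(y^3)) = dim_k(k[x,y]/(x^7, y^3))
A basis for k[x,y]/(x^7, y^3) is the set of monomials x^i * y^j
where 0 <= i < 7 and 0 <= j < 3.
The number of such monomials is 7 * 3 = 21

21


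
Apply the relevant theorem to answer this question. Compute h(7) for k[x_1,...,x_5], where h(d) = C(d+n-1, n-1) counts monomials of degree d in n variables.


The Hilbert function for the polynomial ring in 5 variables is:
h(d) = C(d+n-1, n-1)
h(7) = C(7+5-1, 5-1) = C(11, 4)
= 11! / (4! * 7!)
= 330

330


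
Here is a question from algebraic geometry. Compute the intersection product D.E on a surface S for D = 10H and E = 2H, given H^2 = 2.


Using bilinearity of the intersection pairing on a surface S:
(aH).(bH) = ab * (H.H)
We have H^2 = 2.
D.E = (10H).(2H) = 10*2*2
= 20*2
= 40

40


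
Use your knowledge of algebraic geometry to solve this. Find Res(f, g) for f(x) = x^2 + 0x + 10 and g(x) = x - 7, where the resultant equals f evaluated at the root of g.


For Res(f, x - c), we evaluate f at x = c.
f(7) = 7^2 + 0*7 + 10
= 49 + 0 + 10
= 49 + 10 = 59
Res(f, g) = 59

59


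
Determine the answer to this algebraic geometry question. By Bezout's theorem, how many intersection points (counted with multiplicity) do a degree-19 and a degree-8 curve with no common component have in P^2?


Bezout's theorem states the intersection count equals the product of degrees.
Intersection count = 19 * 8 = 152

152


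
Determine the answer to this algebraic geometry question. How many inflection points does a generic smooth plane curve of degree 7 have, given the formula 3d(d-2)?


For a general smooth plane curve C of degree d, the inflection points are
the intersection of C with its Hessian curve, which has degree 3(d-2).
By Bezout, the total intersection number is d * 3(d-2) = 7 * 15 = 105.
For a general curve every flex is ordinary, so each contributes
multiplicity 1 to C·Hess(C), and the number of distinct inflection
points is 3d(d-2).
Inflection points = 3*7*(7-2) = 3*7*5 = 105

105


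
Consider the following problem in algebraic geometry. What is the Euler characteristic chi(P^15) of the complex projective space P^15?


The complex projective space P^15 has one cell in each even real dimension 0, 2, ..., 30.
The cohomology groups are H^{2k}(P^15) = Z for k = 0,...,15, and 0 otherwise.
Euler characteristic = sum of Betti numbers = 1 per even-dimensional cohomology group.
chi(P^15) = 15 + 1 = 16

16


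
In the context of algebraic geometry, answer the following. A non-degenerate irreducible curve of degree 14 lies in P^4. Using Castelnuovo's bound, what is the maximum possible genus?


Castelnuovo's bound: write d - 1 = m(r-1) + epsilon with 0 <= epsilon < r-1.
d - 1 = 14 - 1 = 13
r - 1 = 4 - 1 = 3
13 = 4*3 + 1, so m = 4, epsilon = 1
pi(d, r) = m(m-1)(r-1)/2 + m*epsilon
= 4*3*3/2 + 4*1
= 36/2 + 4
= 18 + 4 = 22

22


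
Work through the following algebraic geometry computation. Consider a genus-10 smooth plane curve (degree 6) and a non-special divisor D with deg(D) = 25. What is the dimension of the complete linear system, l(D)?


First, compute the genus of a smooth plane curve of degree 6:
g = (d-1)(d-2)/2 = (6-1)(6-2)/2 = 10
For a non-special divisor D (i.e., h^1(D) = 0), Riemann-Roch gives:
l(D) = deg(D) - g + 1
Since deg(D) = 25 >= 2g - 1 = 19, D is non-special.
l(D) = 25 - 10 + 1 = 16

16


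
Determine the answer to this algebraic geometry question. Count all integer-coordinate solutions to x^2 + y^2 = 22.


Systematically check integer values of x where x^2 <= 22.
For each valid x, check if 22 - x^2 is a perfect square.
Total integer solutions found: 0

0


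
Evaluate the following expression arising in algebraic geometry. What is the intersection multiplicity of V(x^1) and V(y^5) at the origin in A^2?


The intersection multiplicity of V(x^a) and V(y^b) at the origin is:
I(O; V(x^1), V(y^5)) = dim_k(k[x,y]/(x^1, y^5))
A basis for k[x,y]/(x^1, y^5) is the set of monomials x^i * y^j
where 0 <= i < 1 and 0 <= j < 5.
The number of such monomials is 1 * 5 = 5

5


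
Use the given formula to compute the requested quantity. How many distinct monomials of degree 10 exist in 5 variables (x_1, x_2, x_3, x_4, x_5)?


The number of degree-10 monomials in 5 variables is C(d+n-1, n-1).
= C(10+5-1, 5-1) = C(14, 4)
= 1001

1001


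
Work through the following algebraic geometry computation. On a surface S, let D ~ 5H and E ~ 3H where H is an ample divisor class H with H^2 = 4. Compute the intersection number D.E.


Using bilinearity of the intersection pairing on a surface S:
(aH).(bH) = ab * (H.H)
We have H^2 = 4.
D.E = (5H).(3H) = 5*3*4
= 15*4
= 60

60


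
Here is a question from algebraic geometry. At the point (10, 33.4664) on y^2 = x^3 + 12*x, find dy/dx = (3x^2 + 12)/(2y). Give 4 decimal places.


Using implicit differentiation of y^2 = x^3 + 12*x:
2y * dy/dx = 3x^2 + 12
dy/dx = (3x^2 + 12)/(2y)
Numerator: 3*10^2 + 12 = 312
Denominator: 2*33.4664 = 66.9328
dy/dx = 312/66.9328 = 4.6614

4.6614


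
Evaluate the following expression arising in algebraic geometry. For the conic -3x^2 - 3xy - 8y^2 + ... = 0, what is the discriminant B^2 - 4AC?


The discriminant of a conic Ax^2 + Bxy + Cy^2 + ... = 0 is B^2 - 4AC.
B^2 = (-3)^2 = 9
4AC = 4*(-3)*(-8) = 96
Discriminant = 9 - 96 = -87

-87


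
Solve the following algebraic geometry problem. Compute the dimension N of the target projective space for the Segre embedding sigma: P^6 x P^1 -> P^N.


The Segre embedding maps P^m x P^n into P^N via
all products of coordinates from each factor.
N = (m+1)(n+1) - 1
N = (6+1)(1+1) - 1
N = 7*2 - 1
N = 14 - 1 = 13

13


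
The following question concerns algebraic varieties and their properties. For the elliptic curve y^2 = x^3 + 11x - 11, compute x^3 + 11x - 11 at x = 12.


Compute x^3 + 11x - 11 at x = 12:
x^3 = 12^3 = 1728
11*x = 11*12 = 132
Sum: 1728 + 132 - 11 = 1849

1849


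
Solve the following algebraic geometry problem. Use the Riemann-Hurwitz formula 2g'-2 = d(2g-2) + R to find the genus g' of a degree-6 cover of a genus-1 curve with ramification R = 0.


Riemann-Hurwitz formula: 2g' - 2 = d(2g - 2) + R
Given: d = 6, g = 1, R = 0
2g' - 2 = 6*(2*1 - 2) + 0
2g' - 2 = 6*0 + 0
2g' - 2 = 0 + 0 = 0
2g' = 2
g' = 1

1


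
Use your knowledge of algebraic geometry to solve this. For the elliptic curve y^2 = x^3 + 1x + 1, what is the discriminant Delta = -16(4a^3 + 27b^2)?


Compute each component:
4a^3 = 4*1^3 = 4*1 = 4
27b^2 = 27*1^2 = 27*1 = 27
4a^3 + 27b^2 = 4 + 27 = 31
Delta = -16*31 = -496

-496


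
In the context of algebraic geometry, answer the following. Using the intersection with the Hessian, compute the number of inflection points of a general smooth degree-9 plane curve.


For a general smooth plane curve C of degree d, the inflection points are
the intersection of C with its Hessian curve, which has degree 3(d-2).
By Bezout, the total intersection number is d * 3(d-2) = 9 * 21 = 189.
For a general curve every flex is ordinary, so each contributes
multiplicity 1 to C·Hess(C), and the number of distinct inflection
points is 3d(d-2).
Inflection points = 3*9*(9-2) = 3*9*7 = 189

189


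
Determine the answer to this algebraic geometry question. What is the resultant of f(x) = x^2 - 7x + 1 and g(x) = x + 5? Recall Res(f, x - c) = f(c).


For Res(f, x - c), we evaluate f at x = c.
f(-5) = (-5)^2 - 7*(-5) + 1
= 25 + 35 + 1
= 60 + 1 = 61
Res(f, g) = 61

61


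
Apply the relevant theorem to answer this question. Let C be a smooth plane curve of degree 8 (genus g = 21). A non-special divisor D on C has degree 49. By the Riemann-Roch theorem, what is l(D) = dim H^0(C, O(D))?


First, compute the genus of a smooth plane curve of degree 8:
g = (d-1)(d-2)/2 = (8-1)(8-2)/2 = 21
For a non-special divisor D (i.e., h^1(D) = 0), Riemann-Roch gives:
l(D) = deg(D) - g + 1
Since deg(D) = 49 >= 2g - 1 = 41, D is non-special.
l(D) = 49 - 21 + 1 = 29

29


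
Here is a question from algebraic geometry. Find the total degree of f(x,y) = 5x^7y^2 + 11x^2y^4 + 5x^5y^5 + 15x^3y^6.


Examine each term for its total degree (sum of exponents).
  Term '5x^7y^2' has total degree 7+2 = 9.
  Term '11x^2y^4' has total degree 2+4 = 6.
  Term '5x^5y^5' has total degree 5+5 = 10.
  Term '15x^3y^6' has total degree 3+6 = 9.
The maximum total degree among all terms is 10.

10


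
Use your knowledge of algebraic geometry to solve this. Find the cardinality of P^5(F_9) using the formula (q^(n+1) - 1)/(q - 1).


P^5(F_9) has (q^(n+1) - 1)/(q - 1) points.
= 9^5 + 9^4 + 9^3 + 9^2 + 9^1 + 9^0
= 59049 + 6561 + 729 + 81 + 9 + 1
= 66430

66430


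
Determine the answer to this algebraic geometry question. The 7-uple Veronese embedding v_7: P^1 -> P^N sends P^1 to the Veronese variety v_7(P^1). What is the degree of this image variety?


The Veronese variety v_7(P^1) has degree d^r.
d^r = 7^1 = 7

7


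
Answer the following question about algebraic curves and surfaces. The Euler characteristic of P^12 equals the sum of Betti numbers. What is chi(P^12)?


The complex projective space P^12 has one cell in each even real dimension 0, 2, ..., 24.
The cohomology groups are H^{2k}(P^12) = Z for k = 0,...,12, and 0 otherwise.
Euler characteristic = sum of Betti numbers = 1 per even-dimensional cohomology group.
chi(P^12) = 12 + 1 = 13

13


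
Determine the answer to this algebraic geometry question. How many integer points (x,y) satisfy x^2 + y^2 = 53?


Systematically check integer values of x where x^2 <= 53.
For each valid x, check if 53 - x^2 is a perfect square.
x=2: 53 - 4 = 49, sqrt = 7 (valid)
x=7: 53 - 49 = 4, sqrt = 2 (valid)
Total integer solutions found: 8

8


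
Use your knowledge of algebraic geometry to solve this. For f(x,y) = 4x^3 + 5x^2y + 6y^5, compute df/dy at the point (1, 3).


df/dy = 5*x^2 + 5*6*y^4
At (1,3): 5*1^2 + 5*6*3^4
= 5 + 2430
= 2435

2435


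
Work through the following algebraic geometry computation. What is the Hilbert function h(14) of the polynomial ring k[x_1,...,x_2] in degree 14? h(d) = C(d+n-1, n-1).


The Hilbert function for the polynomial ring in 2 variables is:
h(d) = C(d+n-1, n-1)
h(14) = C(14+2-1, 2-1) = C(15, 1)
= 15! / (1! * 14!)
= 15

15


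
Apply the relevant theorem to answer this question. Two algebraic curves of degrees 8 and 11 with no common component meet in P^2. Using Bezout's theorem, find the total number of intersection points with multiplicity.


Bezout's theorem states the intersection count equals the product of degrees.
Intersection count = 8 * 11 = 88

88


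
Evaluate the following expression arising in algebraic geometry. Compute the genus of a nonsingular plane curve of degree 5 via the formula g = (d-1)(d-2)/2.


Using the genus formula for smooth plane curves:
g = (d-1)(d-2)/2
g = (5-1)(5-2)/2
g = 4*3/2
g = 12/2 = 6

6


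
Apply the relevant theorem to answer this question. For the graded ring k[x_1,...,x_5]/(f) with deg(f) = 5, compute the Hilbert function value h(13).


For R = k[x_1,...,x_n]/(f) with f homogeneous of degree e:
The Hilbert series is (1 - t^e)/(1 - t)^n.
So h(d) = C(d+n-1, n-1) - C(d-e+n-1, n-1) for d >= e.
With n=5, e=5, d=13:
C(13+5-1, 5-1) = C(17, 4) = 2380
C(13-5+5-1, 5-1) = C(12, 4) = 495
h(13) = 2380 - 495 = 1885

1885


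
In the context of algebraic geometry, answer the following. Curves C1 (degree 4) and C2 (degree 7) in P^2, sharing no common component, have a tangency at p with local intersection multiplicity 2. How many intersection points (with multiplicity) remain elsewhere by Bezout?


By Bezout's theorem, the total intersection number is d1 * d2.
Total = 4 * 7 = 28
Intersection multiplicity at p = 2
Remaining intersections = 28 - 2 = 26

26


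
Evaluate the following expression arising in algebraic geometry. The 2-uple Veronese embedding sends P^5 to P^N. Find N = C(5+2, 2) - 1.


The Veronese embedding v_d: P^n -> P^N maps each point to all
degree-d monomials in n+1 homogeneous coordinates.
N = C(n+d, d) - 1
N = C(5+2, 2) - 1
N = C(7, 2) - 1
C(7, 2) = 21
N = 21 - 1 = 20

20


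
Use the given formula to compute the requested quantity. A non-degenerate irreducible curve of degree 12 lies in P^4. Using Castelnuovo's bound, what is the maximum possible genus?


Castelnuovo's bound: write d - 1 = m(r-1) + epsilon with 0 <= epsilon < r-1.
d - 1 = 12 - 1 = 11
r - 1 = 4 - 1 = 3
11 = 3*3 + 2, so m = 3, epsilon = 2
pi(d, r) = m(m-1)(r-1)/2 + m*epsilon
= 3*2*3/2 + 3*2
= 18/2 + 6
= 9 + 6 = 15

15


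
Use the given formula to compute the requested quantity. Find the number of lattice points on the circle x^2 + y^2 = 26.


Systematically check integer values of x where x^2 <= 26.
For each valid x, check if 26 - x^2 is a perfect square.
x=1: 26 - 1 = 25, sqrt = 5 (valid)
x=5: 26 - 25 = 1, sqrt = 1 (valid)
Total integer solutions found: 8

8


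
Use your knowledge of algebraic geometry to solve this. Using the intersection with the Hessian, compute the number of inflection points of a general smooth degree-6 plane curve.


For a general smooth plane curve C of degree d, the inflection points are
the intersection of C with its Hessian curve, which has degree 3(d-2).
By Bezout, the total intersection number is d * 3(d-2) = 6 * 12 = 72.
For a general curve every flex is ordinary, so each contributes
multiplicity 1 to C·Hess(C), and the number of distinct inflection
points is 3d(d-2).
Inflection points = 3*6*(6-2) = 3*6*4 = 72

72


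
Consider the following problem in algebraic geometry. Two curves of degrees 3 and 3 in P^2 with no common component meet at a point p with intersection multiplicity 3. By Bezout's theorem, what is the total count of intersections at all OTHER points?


By Bezout's theorem, the total intersection number is d1 * d2.
Total = 3 * 3 = 9
Intersection multiplicity at p = 3
Remaining intersections = 9 - 3 = 6

6


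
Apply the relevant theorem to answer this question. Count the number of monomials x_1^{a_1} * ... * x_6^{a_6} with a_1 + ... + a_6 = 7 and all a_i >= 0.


The number of degree-7 monomials in 6 variables is C(d+n-1, n-1).
= C(7+6-1, 6-1) = C(12, 5)
= 792

792


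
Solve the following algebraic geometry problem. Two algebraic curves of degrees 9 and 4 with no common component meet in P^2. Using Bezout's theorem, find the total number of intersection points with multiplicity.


Bezout's theorem states the intersection count equals the product of degrees.
Intersection count = 9 * 4 = 36

36


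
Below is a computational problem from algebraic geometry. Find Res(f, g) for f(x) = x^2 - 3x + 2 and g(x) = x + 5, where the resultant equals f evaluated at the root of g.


For Res(f, x - c), we evaluate f at x = c.
f(-5) = (-5)^2 - 3*(-5) + 2
= 25 + 15 + 2
= 40 + 2 = 42
Res(f, g) = 42

42


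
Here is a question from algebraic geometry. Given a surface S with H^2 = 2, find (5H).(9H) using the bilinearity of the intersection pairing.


Using bilinearity of the intersection pairing on a surface S:
(aH).(bH) = ab * (H.H)
We have H^2 = 2.
D.E = (5H).(9H) = 5*9*2
= 45*2
= 90

90


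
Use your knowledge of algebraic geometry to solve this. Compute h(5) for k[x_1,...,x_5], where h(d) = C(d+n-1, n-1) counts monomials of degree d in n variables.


The Hilbert function for the polynomial ring in 5 variables is:
h(d) = C(d+n-1, n-1)
h(5) = C(5+5-1, 5-1) = C(9, 4)
= 9! / (4! * 5!)
= 126

126


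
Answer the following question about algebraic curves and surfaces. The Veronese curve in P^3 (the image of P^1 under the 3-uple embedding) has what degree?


The rational normal curve in P^3 is the image of P^1 under the 3-uple Veronese.
A general hyperplane in P^3 pulls back to a degree-3 form on P^1, which has 3 zeros,
so the curve meets a general hyperplane in 3 points. Degree = 3.

3


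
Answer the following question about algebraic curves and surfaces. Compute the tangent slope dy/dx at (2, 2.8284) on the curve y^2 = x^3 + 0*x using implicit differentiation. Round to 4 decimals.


Using implicit differentiation of y^2 = x^3 + 0*x:
2y * dy/dx = 3x^2 + 0
dy/dx = (3x^2 + 0)/(2y)
Numerator: 3*2^2 + 0 = 12
Denominator: 2*2.8284 = 5.6568
dy/dx = 12/5.6568 = 2.1213

2.1213


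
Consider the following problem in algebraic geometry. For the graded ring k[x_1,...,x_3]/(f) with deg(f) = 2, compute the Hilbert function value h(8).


For R = k[x_1,...,x_n]/(f) with f homogeneous of degree e:
The Hilbert series is (1 - t^e)/(1 - t)^n.
So h(d) = C(d+n-1, n-1) - C(d-e+n-1, n-1) for d >= e.
With n=3, e=2, d=8:
C(8+3-1, 3-1) = C(10, 2) = 45
C(8-2+3-1, 3-1) = C(8, 2) = 28
h(8) = 45 - 28 = 17

17


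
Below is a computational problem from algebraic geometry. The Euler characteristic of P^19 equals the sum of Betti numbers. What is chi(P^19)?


The complex projective space P^19 has one cell in each even real dimension 0, 2, ..., 38.
The cohomology groups are H^{2k}(P^19) = Z for k = 0,...,19, and 0 otherwise.
Euler characteristic = sum of Betti numbers = 1 per even-dimensional cohomology group.
chi(P^19) = 19 + 1 = 20

20


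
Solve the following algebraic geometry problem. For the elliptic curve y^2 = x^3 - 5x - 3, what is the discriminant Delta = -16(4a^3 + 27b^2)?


Compute each component:
4a^3 = 4*(-5)^3 = 4*(-125) = -500
27b^2 = 27*(-3)^2 = 27*9 = 243
4a^3 + 27b^2 = -500 + 243 = -257
Delta = -16*(-257) = 4112

4112


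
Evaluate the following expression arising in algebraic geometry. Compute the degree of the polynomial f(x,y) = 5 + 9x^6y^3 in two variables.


Examine each term for its total degree (sum of exponents).
  Term '5' has total degree 0+0 = 0.
  Term '9x^6y^3' has total degree 6+3 = 9.
The maximum total degree among all terms is 9.

9


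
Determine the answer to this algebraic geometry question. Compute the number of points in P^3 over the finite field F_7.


P^3(F_7) has (q^(n+1) - 1)/(q - 1) points.
= 7^3 + 7^2 + 7^1 + 7^0
= 343 + 49 + 7 + 1
= 400

400


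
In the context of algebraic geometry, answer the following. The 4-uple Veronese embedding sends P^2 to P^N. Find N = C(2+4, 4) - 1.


The Veronese embedding v_d: P^n -> P^N maps each point to all
degree-d monomials in n+1 homogeneous coordinates.
N = C(n+d, d) - 1
N = C(2+4, 4) - 1
N = C(6, 4) - 1
C(6, 4) = 15
N = 15 - 1 = 14

14


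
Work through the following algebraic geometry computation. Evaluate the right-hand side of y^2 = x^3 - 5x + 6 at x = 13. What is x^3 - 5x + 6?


Compute x^3 - 5x + 6 at x = 13:
x^3 = 13^3 = 2197
(-5)*x = (-5)*13 = -65
Sum: 2197 - 65 + 6 = 2138

2138


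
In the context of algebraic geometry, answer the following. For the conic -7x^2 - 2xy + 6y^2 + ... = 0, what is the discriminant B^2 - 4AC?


The discriminant of a conic Ax^2 + Bxy + Cy^2 + ... = 0 is B^2 - 4AC.
B^2 = (-2)^2 = 4
4AC = 4*(-7)*6 = -168
Discriminant = 4 + 168 = 172

172


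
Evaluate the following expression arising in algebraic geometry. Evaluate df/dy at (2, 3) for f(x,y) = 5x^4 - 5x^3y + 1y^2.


df/dy = (-5)*x^3 + 2*1*y^1
At (2,3): (-5)*2^3 + 2*1*3^1
= -40 + 6
= -34

-34


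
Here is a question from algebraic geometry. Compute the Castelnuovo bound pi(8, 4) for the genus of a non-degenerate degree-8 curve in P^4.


Castelnuovo's bound: write d - 1 = m(r-1) + epsilon with 0 <= epsilon < r-1.
d - 1 = 8 - 1 = 7
r - 1 = 4 - 1 = 3
7 = 2*3 + 1, so m = 2, epsilon = 1
pi(d, r) = m(m-1)(r-1)/2 + m*epsilon
= 2*1*3/2 + 2*1
= 6/2 + 2
= 3 + 2 = 5

5


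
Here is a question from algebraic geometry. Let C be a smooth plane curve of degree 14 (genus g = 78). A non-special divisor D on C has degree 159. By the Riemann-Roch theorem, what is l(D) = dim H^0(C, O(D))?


First, compute the genus of a smooth plane curve of degree 14:
g = (d-1)(d-2)/2 = (14-1)(14-2)/2 = 78
For a non-special divisor D (i.e., h^1(D) = 0), Riemann-Roch gives:
l(D) = deg(D) - g + 1
Since deg(D) = 159 >= 2g - 1 = 155, D is non-special.
l(D) = 159 - 78 + 1 = 82

82


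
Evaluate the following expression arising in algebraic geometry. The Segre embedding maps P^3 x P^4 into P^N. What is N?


The Segre embedding maps P^m x P^n into P^N via
all products of coordinates from each factor.
N = (m+1)(n+1) - 1
N = (3+1)(4+1) - 1
N = 4*5 - 1
N = 20 - 1 = 19

19


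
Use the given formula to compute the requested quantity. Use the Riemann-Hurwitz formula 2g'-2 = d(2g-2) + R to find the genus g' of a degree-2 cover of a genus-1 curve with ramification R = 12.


Riemann-Hurwitz formula: 2g' - 2 = d(2g - 2) + R
Given: d = 2, g = 1, R = 12
2g' - 2 = 2*(2*1 - 2) + 12
2g' - 2 = 2*0 + 12
2g' - 2 = 0 + 12 = 12
2g' = 14
g' = 7

7


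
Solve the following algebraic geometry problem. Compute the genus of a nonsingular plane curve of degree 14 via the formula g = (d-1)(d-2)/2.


Using the genus formula for smooth plane curves:
g = (d-1)(d-2)/2
g = (14-1)(14-2)/2
g = 13*12/2
g = 156/2 = 78

78


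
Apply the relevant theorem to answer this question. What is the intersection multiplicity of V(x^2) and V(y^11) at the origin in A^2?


The intersection multiplicity of V(x^a) and V(y^b) at the origin is:
I(O; V(x^2), V(y^11)) = dim_k(k[x,y]/(x^2, y^11))
A basis for k[x,y]/(x^2, y^11) is the set of monomials x^i * y^j
where 0 <= i < 2 and 0 <= j < 11.
The number of such monomials is 2 * 11 = 22

22


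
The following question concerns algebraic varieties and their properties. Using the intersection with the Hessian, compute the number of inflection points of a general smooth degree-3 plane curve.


For a general smooth plane curve C of degree d, the inflection points are
the intersection of C with its Hessian curve, which has degree 3(d-2).
By Bezout, the total intersection number is d * 3(d-2) = 3 * 3 = 9.
For a general curve every flex is ordinary, so each contributes
multiplicity 1 to C·Hess(C), and the number of distinct inflection
points is 3d(d-2).
Inflection points = 3*3*(3-2) = 3*3*1 = 9

9


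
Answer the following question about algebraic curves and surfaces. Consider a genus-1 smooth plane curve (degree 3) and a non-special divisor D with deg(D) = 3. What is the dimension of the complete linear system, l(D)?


First, compute the genus of a smooth plane curve of degree 3:
g = (d-1)(d-2)/2 = (3-1)(3-2)/2 = 1
For a non-special divisor D (i.e., h^1(D) = 0), Riemann-Roch gives:
l(D) = deg(D) - g + 1
Since deg(D) = 3 >= 2g - 1 = 1, D is non-special.
l(D) = 3 - 1 + 1 = 3

3


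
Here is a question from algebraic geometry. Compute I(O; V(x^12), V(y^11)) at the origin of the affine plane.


The intersection multiplicity of V(x^a) and V(y^b) at the origin is:
I(O; V(x^12), V(y^11)) = dim_k(k[x,y]/(x^12, y^11))
A basis for k[x,y]/(x^12, y^11) is the set of monomials x^i * y^j
where 0 <= i < 12 and 0 <= j < 11.
The number of such monomials is 12 * 11 = 132

132


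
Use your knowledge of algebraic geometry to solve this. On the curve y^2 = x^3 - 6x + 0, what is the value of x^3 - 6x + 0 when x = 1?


Compute x^3 - 6x + 0 at x = 1:
x^3 = 1^3 = 1
(-6)*x = (-6)*1 = -6
Sum: 1 - 6 + 0 = -5

-5


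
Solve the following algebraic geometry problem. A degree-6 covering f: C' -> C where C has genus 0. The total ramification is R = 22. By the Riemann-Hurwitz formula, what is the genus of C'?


Riemann-Hurwitz formula: 2g' - 2 = d(2g - 2) + R
Given: d = 6, g = 0, R = 22
2g' - 2 = 6*(2*0 - 2) + 22
2g' - 2 = 6*(-2) + 22
2g' - 2 = -12 + 22 = 10
2g' = 12
g' = 6

6


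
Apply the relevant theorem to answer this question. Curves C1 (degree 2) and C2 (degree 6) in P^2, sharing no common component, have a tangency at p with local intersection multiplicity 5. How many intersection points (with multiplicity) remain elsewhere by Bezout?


By Bezout's theorem, the total intersection number is d1 * d2.
Total = 2 * 6 = 12
Intersection multiplicity at p = 5
Remaining intersections = 12 - 5 = 7

7


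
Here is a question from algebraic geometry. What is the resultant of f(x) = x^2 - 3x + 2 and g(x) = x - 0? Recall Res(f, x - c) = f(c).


For Res(f, x - c), we evaluate f at x = c.
f(0) = 0^2 - 3*0 + 2
= 0 + 0 + 2
= 0 + 2 = 2
Res(f, g) = 2

2


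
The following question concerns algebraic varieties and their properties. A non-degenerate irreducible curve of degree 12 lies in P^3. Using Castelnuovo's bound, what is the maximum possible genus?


Castelnuovo's bound: write d - 1 = m(r-1) + epsilon with 0 <= epsilon < r-1.
d - 1 = 12 - 1 = 11
r - 1 = 3 - 1 = 2
11 = 5*2 + 1, so m = 5, epsilon = 1
pi(d, r) = m(m-1)(r-1)/2 + m*epsilon
= 5*4*2/2 + 5*1
= 40/2 + 5
= 20 + 5 = 25

25


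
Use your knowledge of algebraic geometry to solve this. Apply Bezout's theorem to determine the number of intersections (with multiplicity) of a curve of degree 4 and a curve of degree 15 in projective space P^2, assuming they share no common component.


Bezout's theorem states the intersection count equals the product of degrees.
Intersection count = 4 * 15 = 60

60


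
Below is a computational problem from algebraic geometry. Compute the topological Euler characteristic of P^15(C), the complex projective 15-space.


The complex projective space P^15 has one cell in each even real dimension 0, 2, ..., 30.
The cohomology groups are H^{2k}(P^15) = Z for k = 0,...,15, and 0 otherwise.
Euler characteristic = sum of Betti numbers = 1 per even-dimensional cohomology group.
chi(P^15) = 15 + 1 = 16

16


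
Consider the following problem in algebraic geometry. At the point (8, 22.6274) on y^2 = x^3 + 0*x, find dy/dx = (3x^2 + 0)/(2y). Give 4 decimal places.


Using implicit differentiation of y^2 = x^3 + 0*x:
2y * dy/dx = 3x^2 + 0
dy/dx = (3x^2 + 0)/(2y)
Numerator: 3*8^2 + 0 = 192
Denominator: 2*22.6274 = 45.2548
dy/dx = 192/45.2548 = 4.2426

4.2426


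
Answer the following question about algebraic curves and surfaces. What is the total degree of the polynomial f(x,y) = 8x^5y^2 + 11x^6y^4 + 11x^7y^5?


Examine each term for its total degree (sum of exponents).
  Term '8x^5y^2' has total degree 5+2 = 7.
  Term '11x^6y^4' has total degree 6+4 = 10.
  Term '11x^7y^5' has total degree 7+5 = 12.
The maximum total degree among all terms is 12.

12


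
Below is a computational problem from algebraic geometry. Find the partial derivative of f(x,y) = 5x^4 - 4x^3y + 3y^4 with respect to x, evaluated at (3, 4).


df/dx = 4*5*x^3 + 3*(-4)*x^2*y
At (3,4): 4*5*3^3 + 3*(-4)*3^2*4
= 540 - 432
= 108

108


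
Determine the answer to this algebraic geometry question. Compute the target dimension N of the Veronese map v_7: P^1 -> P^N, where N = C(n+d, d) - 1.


The Veronese embedding v_d: P^n -> P^N maps each point to all
degree-d monomials in n+1 homogeneous coordinates.
N = C(n+d, d) - 1
N = C(1+7, 7) - 1
N = C(8, 7) - 1
C(8, 7) = 8
N = 8 - 1 = 7

7


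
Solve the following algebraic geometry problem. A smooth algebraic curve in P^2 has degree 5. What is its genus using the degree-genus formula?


Using the genus formula for smooth plane curves:
g = (d-1)(d-2)/2
g = (5-1)(5-2)/2
g = 4*3/2
g = 12/2 = 6

6


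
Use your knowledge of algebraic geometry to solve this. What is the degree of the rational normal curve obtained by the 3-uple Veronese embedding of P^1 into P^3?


The rational normal curve in P^3 is the image of P^1 under the 3-uple Veronese.
A general hyperplane in P^3 pulls back to a degree-3 form on P^1, which has 3 zeros,
so the curve meets a general hyperplane in 3 points. Degree = 3.

3


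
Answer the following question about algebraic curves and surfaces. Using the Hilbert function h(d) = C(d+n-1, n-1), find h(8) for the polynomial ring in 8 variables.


The Hilbert function for the polynomial ring in 8 variables is:
h(d) = C(d+n-1, n-1)
h(8) = C(8+8-1, 8-1) = C(15, 7)
= 15! / (7! * 8!)
= 6435

6435


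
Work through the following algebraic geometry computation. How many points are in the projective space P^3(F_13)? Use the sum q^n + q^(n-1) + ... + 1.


P^3(F_13) has (q^(n+1) - 1)/(q - 1) points.
= 13^3 + 13^2 + 13^1 + 13^0
= 2197 + 169 + 13 + 1
= 2380

2380


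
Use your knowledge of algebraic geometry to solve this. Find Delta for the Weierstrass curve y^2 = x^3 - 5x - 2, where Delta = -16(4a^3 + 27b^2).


Compute each component:
4a^3 = 4*(-5)^3 = 4*(-125) = -500
27b^2 = 27*(-2)^2 = 27*4 = 108
4a^3 + 27b^2 = -500 + 108 = -392
Delta = -16*(-392) = 6272

6272


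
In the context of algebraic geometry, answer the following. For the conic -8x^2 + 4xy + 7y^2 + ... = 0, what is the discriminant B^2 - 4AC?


The discriminant of a conic Ax^2 + Bxy + Cy^2 + ... = 0 is B^2 - 4AC.
B^2 = 4^2 = 16
4AC = 4*(-8)*7 = -224
Discriminant = 16 + 224 = 240

240


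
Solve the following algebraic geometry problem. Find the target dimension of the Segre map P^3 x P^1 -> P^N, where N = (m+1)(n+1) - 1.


The Segre embedding maps P^m x P^n into P^N via
all products of coordinates from each factor.
N = (m+1)(n+1) - 1
N = (3+1)(1+1) - 1
N = 4*2 - 1
N = 8 - 1 = 7

7


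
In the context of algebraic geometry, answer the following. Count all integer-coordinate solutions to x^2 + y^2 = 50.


Systematically check integer values of x where x^2 <= 50.
For each valid x, check if 50 - x^2 is a perfect square.
x=1: 50 - 1 = 49, sqrt = 7 (valid)
x=5: 50 - 25 = 25, sqrt = 5 (valid)
x=7: 50 - 49 = 1, sqrt = 1 (valid)
Total integer solutions found: 12

12


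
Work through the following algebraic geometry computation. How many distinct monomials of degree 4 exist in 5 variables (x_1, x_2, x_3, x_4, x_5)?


The number of degree-4 monomials in 5 variables is C(d+n-1, n-1).
= C(4+5-1, 5-1) = C(8, 4)
= 70

70


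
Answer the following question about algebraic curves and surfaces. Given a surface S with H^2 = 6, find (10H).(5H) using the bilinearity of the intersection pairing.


Using bilinearity of the intersection pairing on a surface S:
(aH).(bH) = ab * (H.H)
We have H^2 = 6.
D.E = (10H).(5H) = 10*5*6
= 50*6
= 300

300


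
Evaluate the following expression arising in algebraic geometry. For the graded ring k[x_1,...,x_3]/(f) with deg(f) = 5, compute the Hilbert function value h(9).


For R = k[x_1,...,x_n]/(f) with f homogeneous of degree e:
The Hilbert series is (1 - t^e)/(1 - t)^n.
So h(d) = C(d+n-1, n-1) - C(d-e+n-1, n-1) for d >= e.
With n=3, e=5, d=9:
C(9+3-1, 3-1) = C(11, 2) = 55
C(9-5+3-1, 3-1) = C(6, 2) = 15
h(9) = 55 - 15 = 40

40


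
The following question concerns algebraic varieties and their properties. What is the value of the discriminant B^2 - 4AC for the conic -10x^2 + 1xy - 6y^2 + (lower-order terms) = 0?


The discriminant of a conic Ax^2 + Bxy + Cy^2 + ... = 0 is B^2 - 4AC.
B^2 = 1^2 = 1
4AC = 4*(-10)*(-6) = 240
Discriminant = 1 - 240 = -239

-239


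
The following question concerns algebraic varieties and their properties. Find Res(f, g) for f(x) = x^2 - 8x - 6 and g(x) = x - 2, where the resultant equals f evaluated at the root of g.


For Res(f, x - c), we evaluate f at x = c.
f(2) = 2^2 - 8*2 - 6
= 4 - 16 - 6
= -12 - 6 = -18
Res(f, g) = -18

-18


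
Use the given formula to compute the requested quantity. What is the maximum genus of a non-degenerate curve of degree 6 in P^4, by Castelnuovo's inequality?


Castelnuovo's bound: write d - 1 = m(r-1) + epsilon with 0 <= epsilon < r-1.
d - 1 = 6 - 1 = 5
r - 1 = 4 - 1 = 3
5 = 1*3 + 2, so m = 1, epsilon = 2
pi(d, r) = m(m-1)(r-1)/2 + m*epsilon
= 1*0*3/2 + 1*2
= 0/2 + 2
= 0 + 2 = 2

2


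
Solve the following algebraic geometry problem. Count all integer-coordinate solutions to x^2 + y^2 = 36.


Systematically check integer values of x where x^2 <= 36.
For each valid x, check if 36 - x^2 is a perfect square.
x=0: 36 - 0 = 36, sqrt = 6 (valid)
x=6: 36 - 36 = 0, sqrt = 0 (valid)
Total integer solutions found: 4

4
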